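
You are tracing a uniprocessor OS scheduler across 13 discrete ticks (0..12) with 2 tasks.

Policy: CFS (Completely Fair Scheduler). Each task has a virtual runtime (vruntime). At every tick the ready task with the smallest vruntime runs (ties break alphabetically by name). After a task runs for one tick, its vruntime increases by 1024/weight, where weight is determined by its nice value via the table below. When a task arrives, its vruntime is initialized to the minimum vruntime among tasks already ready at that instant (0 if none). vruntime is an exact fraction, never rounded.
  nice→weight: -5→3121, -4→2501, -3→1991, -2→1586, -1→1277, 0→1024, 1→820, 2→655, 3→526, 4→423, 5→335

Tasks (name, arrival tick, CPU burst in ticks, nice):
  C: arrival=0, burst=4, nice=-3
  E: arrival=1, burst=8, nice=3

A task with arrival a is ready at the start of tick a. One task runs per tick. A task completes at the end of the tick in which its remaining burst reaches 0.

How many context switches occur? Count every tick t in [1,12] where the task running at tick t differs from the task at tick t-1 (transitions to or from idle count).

t=0: vr[C=0] → run C
t=1: vr[C=1024/1991 E=1024/1991] → run C
t=2: vr[C=2048/1991 E=1024/1991] → run E
t=3: vr[C=2048/1991 E=1288704/523633] → run C
t=4: vr[C=3072/1991 E=1288704/523633] → run C
t=5: vr[E=1288704/523633] → run E
t=6: vr[E=2308096/523633] → run E
t=7: vr[E=3327488/523633] → run E
t=8: vr[E=4346880/523633] → run E
t=9: vr[E=5366272/523633] → run E
t=10: vr[E=6385664/523633] → run E
t=11: vr[E=7405056/523633] → run E
t=12: (idle)

context switches = 4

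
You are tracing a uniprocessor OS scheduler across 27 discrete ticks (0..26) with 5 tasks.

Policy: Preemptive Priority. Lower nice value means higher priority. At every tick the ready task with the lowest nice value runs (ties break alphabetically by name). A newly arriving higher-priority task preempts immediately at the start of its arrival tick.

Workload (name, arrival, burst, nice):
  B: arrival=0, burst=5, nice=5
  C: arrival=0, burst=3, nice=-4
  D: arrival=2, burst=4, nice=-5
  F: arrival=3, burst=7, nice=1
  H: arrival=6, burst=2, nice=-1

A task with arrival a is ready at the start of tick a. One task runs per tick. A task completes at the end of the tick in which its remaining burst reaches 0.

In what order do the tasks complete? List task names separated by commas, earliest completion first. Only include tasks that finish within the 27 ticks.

completion order = D, C, H, F, B

t=0: ready={B,C} → run C
t=1: ready={B,C} → run C
t=2: ready={B,C,D} → run D
t=3: ready={B,C,D,F} → run D
t=4: ready={B,C,D,F} → run D
t=5: ready={B,C,D,F} → run D
t=6: ready={B,C,F,H} → run C
t=7: ready={B,F,H} → run H
t=8: ready={B,F,H} → run H
t=9: ready={B,F} → run F
t=10: ready={B,F} → run F
t=11: ready={B,F} → run F
t=12: ready={B,F} → run F
t=13: ready={B,F} → run F
t=14: ready={B,F} → run F
t=15: ready={B,F} → run F
t=16: ready={B} → run B
t=17: ready={B} → run B
t=18: ready={B} → run B
t=19: ready={B} → run B
t=20: ready={B} → run B
t=21: (idle)
t=22: (idle)
t=23: (idle)
t=24: (idle)
t=25: (idle)
t=26: (idle)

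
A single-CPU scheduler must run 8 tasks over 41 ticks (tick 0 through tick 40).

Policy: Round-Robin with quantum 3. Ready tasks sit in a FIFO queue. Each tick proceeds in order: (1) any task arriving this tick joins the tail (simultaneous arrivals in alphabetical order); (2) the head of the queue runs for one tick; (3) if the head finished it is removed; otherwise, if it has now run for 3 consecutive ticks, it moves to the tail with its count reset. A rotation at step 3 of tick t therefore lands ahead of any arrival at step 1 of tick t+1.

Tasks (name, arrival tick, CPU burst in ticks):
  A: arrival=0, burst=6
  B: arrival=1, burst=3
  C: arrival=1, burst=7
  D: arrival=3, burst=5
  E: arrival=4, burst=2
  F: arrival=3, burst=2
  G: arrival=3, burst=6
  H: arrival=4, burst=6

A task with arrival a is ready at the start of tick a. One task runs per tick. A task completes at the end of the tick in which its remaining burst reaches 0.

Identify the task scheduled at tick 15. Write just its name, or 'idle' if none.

t=0: queue=[A] q_used=0 → run A
t=1: queue=[A,B,C] q_used=1 → run A
t=2: queue=[A,B,C] q_used=2 → run A
t=3: queue=[B,C,A,D,F,G] q_used=0 → run B
t=4: queue=[B,C,A,D,F,G,E,H] q_used=1 → run B
t=5: queue=[B,C,A,D,F,G,E,H] q_used=2 → run B
t=6: queue=[C,A,D,F,G,E,H] q_used=0 → run C
t=7: queue=[C,A,D,F,G,E,H] q_used=1 → run C
t=8: queue=[C,A,D,F,G,E,H] q_used=2 → run C
t=9: queue=[A,D,F,G,E,H,C] q_used=0 → run A
t=10: queue=[A,D,F,G,E,H,C] q_used=1 → run A
t=11: queue=[A,D,F,G,E,H,C] q_used=2 → run A
t=12: queue=[D,F,G,E,H,C] q_used=0 → run D
t=13: queue=[D,F,G,E,H,C] q_used=1 → run D
t=14: queue=[D,F,G,E,H,C] q_used=2 → run D
t=15: queue=[F,G,E,H,C,D] q_used=0 → run F
t=16: queue=[F,G,E,H,C,D] q_used=1 → run F
t=17: queue=[G,E,H,C,D] q_used=0 → run G
t=18: queue=[G,E,H,C,D] q_used=1 → run G
t=19: queue=[G,E,H,C,D] q_used=2 → run G
t=20: queue=[E,H,C,D,G] q_used=0 → run E
t=21: queue=[E,H,C,D,G] q_used=1 → run E
t=22: queue=[H,C,D,G] q_used=0 → run H
t=23: queue=[H,C,D,G] q_used=1 → run H
t=24: queue=[H,C,D,G] q_used=2 → run H
t=25: queue=[C,D,G,H] q_used=0 → run C
t=26: queue=[C,D,G,H] q_used=1 → run C
t=27: queue=[C,D,G,H] q_used=2 → run C
t=28: queue=[D,G,H,C] q_used=0 → run D
t=29: queue=[D,G,H,C] q_used=1 → run D
t=30: queue=[G,H,C] q_used=0 → run G
t=31: queue=[G,H,C] q_used=1 → run G
t=32: queue=[G,H,C] q_used=2 → run G
t=33: queue=[H,C] q_used=0 → run H
t=34: queue=[H,C] q_used=1 → run H
t=35: queue=[H,C] q_used=2 → run H
t=36: queue=[C] q_used=0 → run C
t=37: (idle)
t=38: (idle)
t=39: (idle)
t=40: (idle)

running at tick 15 = F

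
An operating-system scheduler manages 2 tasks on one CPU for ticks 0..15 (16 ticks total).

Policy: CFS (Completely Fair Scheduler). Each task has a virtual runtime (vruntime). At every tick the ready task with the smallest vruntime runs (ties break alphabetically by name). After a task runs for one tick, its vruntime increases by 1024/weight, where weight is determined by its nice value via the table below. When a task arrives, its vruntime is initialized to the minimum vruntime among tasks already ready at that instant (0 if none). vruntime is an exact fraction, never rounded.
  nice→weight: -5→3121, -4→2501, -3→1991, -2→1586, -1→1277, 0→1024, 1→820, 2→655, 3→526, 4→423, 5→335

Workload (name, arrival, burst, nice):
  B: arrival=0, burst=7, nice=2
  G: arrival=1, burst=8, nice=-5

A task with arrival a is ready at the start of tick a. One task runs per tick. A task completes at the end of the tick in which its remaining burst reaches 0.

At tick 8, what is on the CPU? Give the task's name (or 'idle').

t=0: vr[B=0] → run B
t=1: vr[B=1024/655 G=1024/655] → run B
t=2: vr[B=2048/655 G=1024/655] → run G
t=3: vr[B=2048/655 G=3866624/2044255] → run G
t=4: vr[B=2048/655 G=4537344/2044255] → run G
t=5: vr[B=2048/655 G=5208064/2044255] → run G
t=6: vr[B=2048/655 G=5878784/2044255] → run G
t=7: vr[B=2048/655 G=6549504/2044255] → run B
t=8: vr[B=3072/655 G=6549504/2044255] → run G
t=9: vr[B=3072/655 G=7220224/2044255] → run G
t=10: vr[B=3072/655 G=7890944/2044255] → run G
t=11: vr[B=3072/655] → run B
t=12: vr[B=4096/655] → run B
t=13: vr[B=1024/131] → run B
t=14: vr[B=6144/655] → run B
t=15: (idle)

running at tick 8 = G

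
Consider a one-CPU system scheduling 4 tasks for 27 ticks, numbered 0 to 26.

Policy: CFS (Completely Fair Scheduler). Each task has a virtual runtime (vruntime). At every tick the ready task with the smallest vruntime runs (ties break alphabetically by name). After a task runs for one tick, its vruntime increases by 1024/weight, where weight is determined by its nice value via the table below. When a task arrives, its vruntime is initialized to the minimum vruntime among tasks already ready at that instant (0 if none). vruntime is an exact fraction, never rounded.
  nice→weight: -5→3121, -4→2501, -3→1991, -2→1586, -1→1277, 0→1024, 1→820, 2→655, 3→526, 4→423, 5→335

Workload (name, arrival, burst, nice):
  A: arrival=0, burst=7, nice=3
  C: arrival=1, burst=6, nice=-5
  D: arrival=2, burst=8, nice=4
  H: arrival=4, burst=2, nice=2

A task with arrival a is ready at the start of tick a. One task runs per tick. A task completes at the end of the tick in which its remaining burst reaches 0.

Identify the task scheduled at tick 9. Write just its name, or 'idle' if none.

t=0: vr[A=0] → run A
t=1: vr[A=512/263 C=512/263] → run A
t=2: vr[A=1024/263 C=512/263 D=512/263] → run C
t=3: vr[A=1024/263 C=1867264/820823 D=512/263] → run D
t=4: vr[A=1024/263 C=1867264/820823 D=485888/111249 H=1867264/820823] → run C
t=5: vr[A=1024/263 C=2136576/820823 D=485888/111249 H=1867264/820823] → run H
t=6: vr[A=1024/263 C=2136576/820823 D=485888/111249 H=2063580672/537639065] → run C
t=7: vr[A=1024/263 C=2405888/820823 D=485888/111249 H=2063580672/537639065] → run C
t=8: vr[A=1024/263 C=2675200/820823 D=485888/111249 H=2063580672/537639065] → run C
t=9: vr[A=1024/263 C=2944512/820823 D=485888/111249 H=2063580672/537639065] → run C
t=10: vr[A=1024/263 D=485888/111249 H=2063580672/537639065] → run H
t=11: vr[A=1024/263 D=485888/111249] → run A
t=12: vr[A=1536/263 D=485888/111249] → run D
t=13: vr[A=1536/263 D=755200/111249] → run A
t=14: vr[A=2048/263 D=755200/111249] → run D
t=15: vr[A=2048/263 D=341504/37083] → run A
t=16: vr[A=2560/263 D=341504/37083] → run D
t=17: vr[A=2560/263 D=1293824/111249] → run A
t=18: vr[A=3072/263 D=1293824/111249] → run D
t=19: vr[A=3072/263 D=1563136/111249] → run A
t=20: vr[D=1563136/111249] → run D
t=21: vr[D=610816/37083] → run D
t=22: vr[D=2101760/111249] → run D
t=23: (idle)
t=24: (idle)
t=25: (idle)
t=26: (idle)

running at tick 9 = C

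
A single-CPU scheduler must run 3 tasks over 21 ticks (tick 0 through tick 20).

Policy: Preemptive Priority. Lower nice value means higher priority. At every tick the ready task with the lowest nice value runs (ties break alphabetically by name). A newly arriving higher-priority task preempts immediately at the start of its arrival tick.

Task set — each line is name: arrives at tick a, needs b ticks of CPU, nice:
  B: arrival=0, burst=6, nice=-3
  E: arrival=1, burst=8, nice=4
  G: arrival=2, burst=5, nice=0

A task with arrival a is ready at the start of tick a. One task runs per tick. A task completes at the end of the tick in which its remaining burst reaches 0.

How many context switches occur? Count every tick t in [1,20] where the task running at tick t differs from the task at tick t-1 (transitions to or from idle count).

context switches = 3

t=0: ready={B} → run B
t=1: ready={B,E} → run B
t=2: ready={B,E,G} → run B
t=3: ready={B,E,G} → run B
t=4: ready={B,E,G} → run B
t=5: ready={B,E,G} → run B
t=6: ready={E,G} → run G
t=7: ready={E,G} → run G
t=8: ready={E,G} → run G
t=9: ready={E,G} → run G
t=10: ready={E,G} → run G
t=11: ready={E} → run E
t=12: ready={E} → run E
t=13: ready={E} → run E
t=14: ready={E} → run E
t=15: ready={E} → run E
t=16: ready={E} → run E
t=17: ready={E} → run E
t=18: ready={E} → run E
t=19: (idle)
t=20: (idle)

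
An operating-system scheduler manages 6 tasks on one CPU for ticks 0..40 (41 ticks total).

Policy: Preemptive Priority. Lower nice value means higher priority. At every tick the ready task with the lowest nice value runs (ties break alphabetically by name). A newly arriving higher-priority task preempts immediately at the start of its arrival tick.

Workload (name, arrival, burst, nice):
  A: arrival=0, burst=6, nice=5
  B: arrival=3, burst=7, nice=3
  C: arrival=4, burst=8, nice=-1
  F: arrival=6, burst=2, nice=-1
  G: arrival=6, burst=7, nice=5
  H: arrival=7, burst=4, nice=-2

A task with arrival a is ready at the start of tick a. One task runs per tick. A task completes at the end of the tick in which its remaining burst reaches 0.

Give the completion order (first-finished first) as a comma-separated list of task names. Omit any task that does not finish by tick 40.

completion order = H, C, F, B, A, G

t=0: ready={A} → run A
t=1: ready={A} → run A
t=2: ready={A} → run A
t=3: ready={A,B} → run B
t=4: ready={A,B,C} → run C
t=5: ready={A,B,C} → run C
t=6: ready={A,B,C,F,G} → run C
t=7: ready={A,B,C,F,G,H} → run H
t=8: ready={A,B,C,F,G,H} → run H
t=9: ready={A,B,C,F,G,H} → run H
t=10: ready={A,B,C,F,G,H} → run H
t=11: ready={A,B,C,F,G} → run C
t=12: ready={A,B,C,F,G} → run C
t=13: ready={A,B,C,F,G} → run C
t=14: ready={A,B,C,F,G} → run C
t=15: ready={A,B,C,F,G} → run C
t=16: ready={A,B,F,G} → run F
t=17: ready={A,B,F,G} → run F
t=18: ready={A,B,G} → run B
t=19: ready={A,B,G} → run B
t=20: ready={A,B,G} → run B
t=21: ready={A,B,G} → run B
t=22: ready={A,B,G} → run B
t=23: ready={A,B,G} → run B
t=24: ready={A,G} → run A
t=25: ready={A,G} → run A
t=26: ready={A,G} → run A
t=27: ready={G} → run G
t=28: ready={G} → run G
t=29: ready={G} → run G
t=30: ready={G} → run G
t=31: ready={G} → run G
t=32: ready={G} → run G
t=33: ready={G} → run G
t=34: (idle)
t=35: (idle)
t=36: (idle)
t=37: (idle)
t=38: (idle)
t=39: (idle)
t=40: (idle)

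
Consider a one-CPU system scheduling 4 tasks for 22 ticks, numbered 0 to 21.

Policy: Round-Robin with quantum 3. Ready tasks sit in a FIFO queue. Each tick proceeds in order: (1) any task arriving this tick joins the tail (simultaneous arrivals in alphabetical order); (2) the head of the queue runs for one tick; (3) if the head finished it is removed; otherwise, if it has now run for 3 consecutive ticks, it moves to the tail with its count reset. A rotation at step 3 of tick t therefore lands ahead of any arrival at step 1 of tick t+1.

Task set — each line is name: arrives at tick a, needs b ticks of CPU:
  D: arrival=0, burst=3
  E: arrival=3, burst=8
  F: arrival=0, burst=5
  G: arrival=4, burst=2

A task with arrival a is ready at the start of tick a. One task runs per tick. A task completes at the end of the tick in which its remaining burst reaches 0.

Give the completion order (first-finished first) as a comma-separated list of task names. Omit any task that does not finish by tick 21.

t=0: queue=[D,F] q_used=0 → run D
t=1: queue=[D,F] q_used=1 → run D
t=2: queue=[D,F] q_used=2 → run D
t=3: queue=[F,E] q_used=0 → run F
t=4: queue=[F,E,G] q_used=1 → run F
t=5: queue=[F,E,G] q_used=2 → run F
t=6: queue=[E,G,F] q_used=0 → run E
t=7: queue=[E,G,F] q_used=1 → run E
t=8: queue=[E,G,F] q_used=2 → run E
t=9: queue=[G,F,E] q_used=0 → run G
t=10: queue=[G,F,E] q_used=1 → run G
t=11: queue=[F,E] q_used=0 → run F
t=12: queue=[F,E] q_used=1 → run F
t=13: queue=[E] q_used=0 → run E
t=14: queue=[E] q_used=1 → run E
t=15: queue=[E] q_used=2 → run E
t=16: queue=[E] q_used=0 → run E
t=17: queue=[E] q_used=1 → run E
t=18: (idle)
t=19: (idle)
t=20: (idle)
t=21: (idle)

completion order = D, G, F, E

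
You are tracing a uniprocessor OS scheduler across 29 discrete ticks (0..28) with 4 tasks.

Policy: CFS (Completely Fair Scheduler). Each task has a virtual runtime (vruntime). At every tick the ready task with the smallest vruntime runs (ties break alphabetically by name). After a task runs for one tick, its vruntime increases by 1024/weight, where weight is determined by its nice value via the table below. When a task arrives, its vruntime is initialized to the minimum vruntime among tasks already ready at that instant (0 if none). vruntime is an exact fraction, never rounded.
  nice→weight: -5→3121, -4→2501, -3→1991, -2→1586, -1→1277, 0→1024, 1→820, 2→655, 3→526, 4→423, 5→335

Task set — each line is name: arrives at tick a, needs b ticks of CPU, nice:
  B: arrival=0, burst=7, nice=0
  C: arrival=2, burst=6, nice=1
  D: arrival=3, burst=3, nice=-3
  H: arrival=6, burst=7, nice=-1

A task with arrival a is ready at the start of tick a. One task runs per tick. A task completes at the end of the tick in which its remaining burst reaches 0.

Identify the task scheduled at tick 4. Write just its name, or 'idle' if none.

running at tick 4 = D

t=0: vr[B=0] → run B
t=1: vr[B=1] → run B
t=2: vr[B=2 C=2] → run B
t=3: vr[B=3 C=2 D=2] → run C
t=4: vr[B=3 C=666/205 D=2] → run D
t=5: vr[B=3 C=666/205 D=5006/1991] → run D
t=6: vr[B=3 C=666/205 D=6030/1991 H=3] → run B
t=7: vr[B=4 C=666/205 D=6030/1991 H=3] → run H
t=8: vr[B=4 C=666/205 D=6030/1991 H=4855/1277] → run D
t=9: vr[B=4 C=666/205 H=4855/1277] → run C
t=10: vr[B=4 C=922/205 H=4855/1277] → run H
t=11: vr[B=4 C=922/205 H=5879/1277] → run B
t=12: vr[B=5 C=922/205 H=5879/1277] → run C
t=13: vr[B=5 C=1178/205 H=5879/1277] → run H
t=14: vr[B=5 C=1178/205 H=6903/1277] → run B
t=15: vr[B=6 C=1178/205 H=6903/1277] → run H
t=16: vr[B=6 C=1178/205 H=7927/1277] → run C
t=17: vr[B=6 C=1434/205 H=7927/1277] → run B
t=18: vr[C=1434/205 H=7927/1277] → run H
t=19: vr[C=1434/205 H=8951/1277] → run C
t=20: vr[C=338/41 H=8951/1277] → run H
t=21: vr[C=338/41 H=9975/1277] → run H
t=22: vr[C=338/41] → run C
t=23: (idle)
t=24: (idle)
t=25: (idle)
t=26: (idle)
t=27: (idle)
t=28: (idle)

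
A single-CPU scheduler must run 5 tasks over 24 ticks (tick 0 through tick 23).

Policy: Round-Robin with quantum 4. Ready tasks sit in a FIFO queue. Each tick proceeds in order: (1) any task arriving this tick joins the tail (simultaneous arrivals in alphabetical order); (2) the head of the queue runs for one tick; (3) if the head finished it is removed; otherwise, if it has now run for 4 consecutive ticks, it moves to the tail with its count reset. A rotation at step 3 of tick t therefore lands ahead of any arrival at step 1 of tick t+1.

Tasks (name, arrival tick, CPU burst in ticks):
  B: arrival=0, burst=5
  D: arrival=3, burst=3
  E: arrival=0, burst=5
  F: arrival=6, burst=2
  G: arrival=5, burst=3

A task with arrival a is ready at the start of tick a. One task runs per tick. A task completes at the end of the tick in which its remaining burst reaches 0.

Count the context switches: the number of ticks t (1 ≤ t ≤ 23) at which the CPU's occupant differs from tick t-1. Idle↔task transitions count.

context switches = 7

t=0: queue=[B,E] q_used=0 → run B
t=1: queue=[B,E] q_used=1 → run B
t=2: queue=[B,E] q_used=2 → run B
t=3: queue=[B,E,D] q_used=3 → run B
t=4: queue=[E,D,B] q_used=0 → run E
t=5: queue=[E,D,B,G] q_used=1 → run E
t=6: queue=[E,D,B,G,F] q_used=2 → run E
t=7: queue=[E,D,B,G,F] q_used=3 → run E
t=8: queue=[D,B,G,F,E] q_used=0 → run D
t=9: queue=[D,B,G,F,E] q_used=1 → run D
t=10: queue=[D,B,G,F,E] q_used=2 → run D
t=11: queue=[B,G,F,E] q_used=0 → run B
t=12: queue=[G,F,E] q_used=0 → run G
t=13: queue=[G,F,E] q_used=1 → run G
t=14: queue=[G,F,E] q_used=2 → run G
t=15: queue=[F,E] q_used=0 → run F
t=16: queue=[F,E] q_used=1 → run F
t=17: queue=[E] q_used=0 → run E
t=18: (idle)
t=19: (idle)
t=20: (idle)
t=21: (idle)
t=22: (idle)
t=23: (idle)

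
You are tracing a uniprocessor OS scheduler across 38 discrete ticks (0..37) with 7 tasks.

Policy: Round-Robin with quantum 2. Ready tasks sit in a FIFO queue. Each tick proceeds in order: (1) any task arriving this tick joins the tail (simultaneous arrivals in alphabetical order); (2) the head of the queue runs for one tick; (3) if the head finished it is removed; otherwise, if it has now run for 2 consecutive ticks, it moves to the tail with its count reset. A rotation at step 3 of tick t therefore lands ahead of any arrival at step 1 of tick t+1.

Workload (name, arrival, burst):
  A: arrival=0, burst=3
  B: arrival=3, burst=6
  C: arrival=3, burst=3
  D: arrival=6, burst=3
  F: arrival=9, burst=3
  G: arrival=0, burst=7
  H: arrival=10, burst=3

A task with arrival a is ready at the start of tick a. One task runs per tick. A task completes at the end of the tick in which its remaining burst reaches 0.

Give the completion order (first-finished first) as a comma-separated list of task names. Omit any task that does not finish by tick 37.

completion order = A, C, D, B, F, H, G

t=0: queue=[A,G] q_used=0 → run A
t=1: queue=[A,G] q_used=1 → run A
t=2: queue=[G,A] q_used=0 → run G
t=3: queue=[G,A,B,C] q_used=1 → run G
t=4: queue=[A,B,C,G] q_used=0 → run A
t=5: queue=[B,C,G] q_used=0 → run B
t=6: queue=[B,C,G,D] q_used=1 → run B
t=7: queue=[C,G,D,B] q_used=0 → run C
t=8: queue=[C,G,D,B] q_used=1 → run C
t=9: queue=[G,D,B,C,F] q_used=0 → run G
t=10: queue=[G,D,B,C,F,H] q_used=1 → run G
t=11: queue=[D,B,C,F,H,G] q_used=0 → run D
t=12: queue=[D,B,C,F,H,G] q_used=1 → run D
t=13: queue=[B,C,F,H,G,D] q_used=0 → run B
t=14: queue=[B,C,F,H,G,D] q_used=1 → run B
t=15: queue=[C,F,H,G,D,B] q_used=0 → run C
t=16: queue=[F,H,G,D,B] q_used=0 → run F
t=17: queue=[F,H,G,D,B] q_used=1 → run F
t=18: queue=[H,G,D,B,F] q_used=0 → run H
t=19: queue=[H,G,D,B,F] q_used=1 → run H
t=20: queue=[G,D,B,F,H] q_used=0 → run G
t=21: queue=[G,D,B,F,H] q_used=1 → run G
t=22: queue=[D,B,F,H,G] q_used=0 → run D
t=23: queue=[B,F,H,G] q_used=0 → run B
t=24: queue=[B,F,H,G] q_used=1 → run B
t=25: queue=[F,H,G] q_used=0 → run F
t=26: queue=[H,G] q_used=0 → run H
t=27: queue=[G] q_used=0 → run G
t=28: (idle)
t=29: (idle)
t=30: (idle)
t=31: (idle)
t=32: (idle)
t=33: (idle)
t=34: (idle)
t=35: (idle)
t=36: (idle)
t=37: (idle)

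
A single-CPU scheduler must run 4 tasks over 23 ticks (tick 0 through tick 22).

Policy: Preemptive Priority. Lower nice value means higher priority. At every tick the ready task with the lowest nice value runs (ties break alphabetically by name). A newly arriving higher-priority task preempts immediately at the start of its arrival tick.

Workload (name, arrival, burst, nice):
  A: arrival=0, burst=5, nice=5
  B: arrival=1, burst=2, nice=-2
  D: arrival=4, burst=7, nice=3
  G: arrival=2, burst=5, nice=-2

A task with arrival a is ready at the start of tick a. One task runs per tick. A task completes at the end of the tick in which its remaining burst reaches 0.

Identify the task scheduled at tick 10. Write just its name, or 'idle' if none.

running at tick 10 = D

t=0: ready={A} → run A
t=1: ready={A,B} → run B
t=2: ready={A,B,G} → run B
t=3: ready={A,G} → run G
t=4: ready={A,D,G} → run G
t=5: ready={A,D,G} → run G
t=6: ready={A,D,G} → run G
t=7: ready={A,D,G} → run G
t=8: ready={A,D} → run D
t=9: ready={A,D} → run D
t=10: ready={A,D} → run D
t=11: ready={A,D} → run D
t=12: ready={A,D} → run D
t=13: ready={A,D} → run D
t=14: ready={A,D} → run D
t=15: ready={A} → run A
t=16: ready={A} → run A
t=17: ready={A} → run A
t=18: ready={A} → run A
t=19: (idle)
t=20: (idle)
t=21: (idle)
t=22: (idle)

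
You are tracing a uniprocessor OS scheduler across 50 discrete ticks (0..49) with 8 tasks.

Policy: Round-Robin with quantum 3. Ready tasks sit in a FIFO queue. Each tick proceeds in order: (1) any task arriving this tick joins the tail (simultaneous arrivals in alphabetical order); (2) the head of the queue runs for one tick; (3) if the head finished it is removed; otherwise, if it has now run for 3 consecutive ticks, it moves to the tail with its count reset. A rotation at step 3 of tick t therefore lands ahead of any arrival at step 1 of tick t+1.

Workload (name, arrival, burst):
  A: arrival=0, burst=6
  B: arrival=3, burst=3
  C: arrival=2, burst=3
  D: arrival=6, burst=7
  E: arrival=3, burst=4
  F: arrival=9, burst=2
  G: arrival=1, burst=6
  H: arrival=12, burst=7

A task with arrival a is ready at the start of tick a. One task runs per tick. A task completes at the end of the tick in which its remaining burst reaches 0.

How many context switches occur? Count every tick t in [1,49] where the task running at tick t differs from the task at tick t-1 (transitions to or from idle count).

context switches = 15

t=0: queue=[A] q_used=0 → run A
t=1: queue=[A,G] q_used=1 → run A
t=2: queue=[A,G,C] q_used=2 → run A
t=3: queue=[G,C,A,B,E] q_used=0 → run G
t=4: queue=[G,C,A,B,E] q_used=1 → run G
t=5: queue=[G,C,A,B,E] q_used=2 → run G
t=6: queue=[C,A,B,E,G,D] q_used=0 → run C
t=7: queue=[C,A,B,E,G,D] q_used=1 → run C
t=8: queue=[C,A,B,E,G,D] q_used=2 → run C
t=9: queue=[A,B,E,G,D,F] q_used=0 → run A
t=10: queue=[A,B,E,G,D,F] q_used=1 → run A
t=11: queue=[A,B,E,G,D,F] q_used=2 → run A
t=12: queue=[B,E,G,D,F,H] q_used=0 → run B
t=13: queue=[B,E,G,D,F,H] q_used=1 → run B
t=14: queue=[B,E,G,D,F,H] q_used=2 → run B
t=15: queue=[E,G,D,F,H] q_used=0 → run E
t=16: queue=[E,G,D,F,H] q_used=1 → run E
t=17: queue=[E,G,D,F,H] q_used=2 → run E
t=18: queue=[G,D,F,H,E] q_used=0 → run G
t=19: queue=[G,D,F,H,E] q_used=1 → run G
t=20: queue=[G,D,F,H,E] q_used=2 → run G
t=21: queue=[D,F,H,E] q_used=0 → run D
t=22: queue=[D,F,H,E] q_used=1 → run D
t=23: queue=[D,F,H,E] q_used=2 → run D
t=24: queue=[F,H,E,D] q_used=0 → run F
t=25: queue=[F,H,E,D] q_used=1 → run F
t=26: queue=[H,E,D] q_used=0 → run H
t=27: queue=[H,E,D] q_used=1 → run H
t=28: queue=[H,E,D] q_used=2 → run H
t=29: queue=[E,D,H] q_used=0 → run E
t=30: queue=[D,H] q_used=0 → run D
t=31: queue=[D,H] q_used=1 → run D
t=32: queue=[D,H] q_used=2 → run D
t=33: queue=[H,D] q_used=0 → run H
t=34: queue=[H,D] q_used=1 → run H
t=35: queue=[H,D] q_used=2 → run H
t=36: queue=[D,H] q_used=0 → run D
t=37: queue=[H] q_used=0 → run H
t=38: (idle)
t=39: (idle)
t=40: (idle)
t=41: (idle)
t=42: (idle)
t=43: (idle)
t=44: (idle)
t=45: (idle)
t=46: (idle)
t=47: (idle)
t=48: (idle)
t=49: (idle)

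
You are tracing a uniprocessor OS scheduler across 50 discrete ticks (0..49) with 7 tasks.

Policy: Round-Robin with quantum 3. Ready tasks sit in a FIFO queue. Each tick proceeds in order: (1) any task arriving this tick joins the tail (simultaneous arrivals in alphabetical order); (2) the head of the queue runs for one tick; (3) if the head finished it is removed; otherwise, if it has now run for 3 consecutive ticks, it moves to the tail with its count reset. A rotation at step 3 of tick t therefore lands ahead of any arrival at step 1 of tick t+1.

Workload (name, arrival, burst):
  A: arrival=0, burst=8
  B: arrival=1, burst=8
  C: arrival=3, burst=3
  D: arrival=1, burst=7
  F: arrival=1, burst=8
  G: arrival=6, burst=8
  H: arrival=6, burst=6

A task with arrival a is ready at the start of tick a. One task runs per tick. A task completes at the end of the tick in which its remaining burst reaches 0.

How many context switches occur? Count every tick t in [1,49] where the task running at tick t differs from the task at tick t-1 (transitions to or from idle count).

context switches = 18

t=0: queue=[A] q_used=0 → run A
t=1: queue=[A,B,D,F] q_used=1 → run A
t=2: queue=[A,B,D,F] q_used=2 → run A
t=3: queue=[B,D,F,A,C] q_used=0 → run B
t=4: queue=[B,D,F,A,C] q_used=1 → run B
t=5: queue=[B,D,F,A,C] q_used=2 → run B
t=6: queue=[D,F,A,C,B,G,H] q_used=0 → run D
t=7: queue=[D,F,A,C,B,G,H] q_used=1 → run D
t=8: queue=[D,F,A,C,B,G,H] q_used=2 → run D
t=9: queue=[F,A,C,B,G,H,D] q_used=0 → run F
t=10: queue=[F,A,C,B,G,H,D] q_used=1 → run F
t=11: queue=[F,A,C,B,G,H,D] q_used=2 → run F
t=12: queue=[A,C,B,G,H,D,F] q_used=0 → run A
t=13: queue=[A,C,B,G,H,D,F] q_used=1 → run A
t=14: queue=[A,C,B,G,H,D,F] q_used=2 → run A
t=15: queue=[C,B,G,H,D,F,A] q_used=0 → run C
t=16: queue=[C,B,G,H,D,F,A] q_used=1 → run C
t=17: queue=[C,B,G,H,D,F,A] q_used=2 → run C
t=18: queue=[B,G,H,D,F,A] q_used=0 → run B
t=19: queue=[B,G,H,D,F,A] q_used=1 → run B
t=20: queue=[B,G,H,D,F,A] q_used=2 → run B
t=21: queue=[G,H,D,F,A,B] q_used=0 → run G
t=22: queue=[G,H,D,F,A,B] q_used=1 → run G
t=23: queue=[G,H,D,F,A,B] q_used=2 → run G
t=24: queue=[H,D,F,A,B,G] q_used=0 → run H
t=25: queue=[H,D,F,A,B,G] q_used=1 → run H
t=26: queue=[H,D,F,A,B,G] q_used=2 → run H
t=27: queue=[D,F,A,B,G,H] q_used=0 → run D
t=28: queue=[D,F,A,B,G,H] q_used=1 → run D
t=29: queue=[D,F,A,B,G,H] q_used=2 → run D
t=30: queue=[F,A,B,G,H,D] q_used=0 → run F
t=31: queue=[F,A,B,G,H,D] q_used=1 → run F
t=32: queue=[F,A,B,G,H,D] q_used=2 → run F
t=33: queue=[A,B,G,H,D,F] q_used=0 → run A
t=34: queue=[A,B,G,H,D,F] q_used=1 → run A
t=35: queue=[B,G,H,D,F] q_used=0 → run B
t=36: queue=[B,G,H,D,F] q_used=1 → run B
t=37: queue=[G,H,D,F] q_used=0 → run G
t=38: queue=[G,H,D,F] q_used=1 → run G
t=39: queue=[G,H,D,F] q_used=2 → run G
t=40: queue=[H,D,F,G] q_used=0 → run H
t=41: queue=[H,D,F,G] q_used=1 → run H
t=42: queue=[H,D,F,G] q_used=2 → run H
t=43: queue=[D,F,G] q_used=0 → run D
t=44: queue=[F,G] q_used=0 → run F
t=45: queue=[F,G] q_used=1 → run F
t=46: queue=[G] q_used=0 → run G
t=47: queue=[G] q_used=1 → run G
t=48: (idle)
t=49: (idle)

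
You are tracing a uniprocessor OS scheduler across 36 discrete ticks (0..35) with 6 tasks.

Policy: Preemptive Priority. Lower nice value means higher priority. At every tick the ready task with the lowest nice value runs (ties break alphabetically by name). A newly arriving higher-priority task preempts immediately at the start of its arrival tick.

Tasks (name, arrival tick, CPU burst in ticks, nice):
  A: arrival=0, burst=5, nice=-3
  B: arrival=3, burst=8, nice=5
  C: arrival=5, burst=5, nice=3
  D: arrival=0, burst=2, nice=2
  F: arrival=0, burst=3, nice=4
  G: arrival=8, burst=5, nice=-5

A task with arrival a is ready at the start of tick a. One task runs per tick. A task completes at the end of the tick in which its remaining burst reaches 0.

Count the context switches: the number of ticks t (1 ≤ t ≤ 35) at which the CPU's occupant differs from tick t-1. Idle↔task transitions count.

context switches = 7

t=0: ready={A,D,F} → run A
t=1: ready={A,D,F} → run A
t=2: ready={A,D,F} → run A
t=3: ready={A,B,D,F} → run A
t=4: ready={A,B,D,F} → run A
t=5: ready={B,C,D,F} → run D
t=6: ready={B,C,D,F} → run D
t=7: ready={B,C,F} → run C
t=8: ready={B,C,F,G} → run G
t=9: ready={B,C,F,G} → run G
t=10: ready={B,C,F,G} → run G
t=11: ready={B,C,F,G} → run G
t=12: ready={B,C,F,G} → run G
t=13: ready={B,C,F} → run C
t=14: ready={B,C,F} → run C
t=15: ready={B,C,F} → run C
t=16: ready={B,C,F} → run C
t=17: ready={B,F} → run F
t=18: ready={B,F} → run F
t=19: ready={B,F} → run F
t=20: ready={B} → run B
t=21: ready={B} → run B
t=22: ready={B} → run B
t=23: ready={B} → run B
t=24: ready={B} → run B
t=25: ready={B} → run B
t=26: ready={B} → run B
t=27: ready={B} → run B
t=28: (idle)
t=29: (idle)
t=30: (idle)
t=31: (idle)
t=32: (idle)
t=33: (idle)
t=34: (idle)
t=35: (idle)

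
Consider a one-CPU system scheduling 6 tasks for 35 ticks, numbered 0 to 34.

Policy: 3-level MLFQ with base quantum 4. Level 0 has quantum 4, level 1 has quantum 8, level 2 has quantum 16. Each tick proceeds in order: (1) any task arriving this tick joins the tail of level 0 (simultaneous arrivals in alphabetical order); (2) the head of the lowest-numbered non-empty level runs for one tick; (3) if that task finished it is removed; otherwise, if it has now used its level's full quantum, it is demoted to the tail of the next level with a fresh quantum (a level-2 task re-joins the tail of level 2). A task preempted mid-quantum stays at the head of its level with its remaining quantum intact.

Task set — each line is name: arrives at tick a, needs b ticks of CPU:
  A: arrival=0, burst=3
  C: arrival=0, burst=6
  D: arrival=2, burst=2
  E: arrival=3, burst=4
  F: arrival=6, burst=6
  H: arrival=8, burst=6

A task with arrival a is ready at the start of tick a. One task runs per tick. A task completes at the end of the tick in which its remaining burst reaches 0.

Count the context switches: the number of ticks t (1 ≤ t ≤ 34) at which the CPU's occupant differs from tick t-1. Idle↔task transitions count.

t=0: L0/L1/L2 = AC/-/- → run A
t=1: L0/L1/L2 = AC/-/- → run A
t=2: L0/L1/L2 = ACD/-/- → run A
t=3: L0/L1/L2 = CDE/-/- → run C
t=4: L0/L1/L2 = CDE/-/- → run C
t=5: L0/L1/L2 = CDE/-/- → run C
t=6: L0/L1/L2 = CDEF/-/- → run C
t=7: L0/L1/L2 = DEF/C/- → run D
t=8: L0/L1/L2 = DEFH/C/- → run D
t=9: L0/L1/L2 = EFH/C/- → run E
t=10: L0/L1/L2 = EFH/C/- → run E
t=11: L0/L1/L2 = EFH/C/- → run E
t=12: L0/L1/L2 = EFH/C/- → run E
t=13: L0/L1/L2 = FH/C/- → run F
t=14: L0/L1/L2 = FH/C/- → run F
t=15: L0/L1/L2 = FH/C/- → run F
t=16: L0/L1/L2 = FH/C/- → run F
t=17: L0/L1/L2 = H/CF/- → run H
t=18: L0/L1/L2 = H/CF/- → run H
t=19: L0/L1/L2 = H/CF/- → run H
t=20: L0/L1/L2 = H/CF/- → run H
t=21: L0/L1/L2 = -/CFH/- → run C
t=22: L0/L1/L2 = -/CFH/- → run C
t=23: L0/L1/L2 = -/FH/- → run F
t=24: L0/L1/L2 = -/FH/- → run F
t=25: L0/L1/L2 = -/H/- → run H
t=26: L0/L1/L2 = -/H/- → run H
t=27: (idle)
t=28: (idle)
t=29: (idle)
t=30: (idle)
t=31: (idle)
t=32: (idle)
t=33: (idle)
t=34: (idle)

context switches = 9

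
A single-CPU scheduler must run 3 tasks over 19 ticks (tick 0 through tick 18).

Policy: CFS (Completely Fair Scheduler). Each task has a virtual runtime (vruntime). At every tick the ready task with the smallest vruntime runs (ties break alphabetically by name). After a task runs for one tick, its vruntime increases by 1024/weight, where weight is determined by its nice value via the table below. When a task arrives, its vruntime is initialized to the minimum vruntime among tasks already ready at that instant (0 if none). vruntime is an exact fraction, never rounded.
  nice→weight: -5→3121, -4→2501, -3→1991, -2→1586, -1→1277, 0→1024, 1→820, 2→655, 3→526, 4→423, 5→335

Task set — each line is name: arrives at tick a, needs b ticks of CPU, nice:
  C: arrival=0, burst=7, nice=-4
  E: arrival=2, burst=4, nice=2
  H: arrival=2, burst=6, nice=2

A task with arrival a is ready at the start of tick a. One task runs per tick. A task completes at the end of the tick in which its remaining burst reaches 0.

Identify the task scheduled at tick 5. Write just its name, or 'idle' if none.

t=0: vr[C=0] → run C
t=1: vr[C=1024/2501] → run C
t=2: vr[C=2048/2501 E=2048/2501 H=2048/2501] → run C
t=3: vr[C=3072/2501 E=2048/2501 H=2048/2501] → run E
t=4: vr[C=3072/2501 E=3902464/1638155 H=2048/2501] → run H
t=5: vr[C=3072/2501 E=3902464/1638155 H=3902464/1638155] → run C
t=6: vr[C=4096/2501 E=3902464/1638155 H=3902464/1638155] → run C
t=7: vr[C=5120/2501 E=3902464/1638155 H=3902464/1638155] → run C
t=8: vr[C=6144/2501 E=3902464/1638155 H=3902464/1638155] → run E
t=9: vr[C=6144/2501 E=6463488/1638155 H=3902464/1638155] → run H
t=10: vr[C=6144/2501 E=6463488/1638155 H=6463488/1638155] → run C
t=11: vr[E=6463488/1638155 H=6463488/1638155] → run E
t=12: vr[E=9024512/1638155 H=6463488/1638155] → run H
t=13: vr[E=9024512/1638155 H=9024512/1638155] → run E
t=14: vr[H=9024512/1638155] → run H
t=15: vr[H=11585536/1638155] → run H
t=16: vr[H=2829312/327631] → run H
t=17: (idle)
t=18: (idle)

running at tick 5 = C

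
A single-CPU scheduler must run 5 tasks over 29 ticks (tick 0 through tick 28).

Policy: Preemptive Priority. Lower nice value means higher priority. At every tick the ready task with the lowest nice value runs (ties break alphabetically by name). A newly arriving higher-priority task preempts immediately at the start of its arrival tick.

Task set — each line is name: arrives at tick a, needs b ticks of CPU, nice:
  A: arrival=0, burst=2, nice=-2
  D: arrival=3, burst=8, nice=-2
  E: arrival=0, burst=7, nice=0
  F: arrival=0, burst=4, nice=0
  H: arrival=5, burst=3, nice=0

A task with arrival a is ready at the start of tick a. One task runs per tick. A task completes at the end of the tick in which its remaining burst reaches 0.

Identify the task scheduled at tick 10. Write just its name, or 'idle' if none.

t=0: ready={A,E,F} → run A
t=1: ready={A,E,F} → run A
t=2: ready={E,F} → run E
t=3: ready={D,E,F} → run D
t=4: ready={D,E,F} → run D
t=5: ready={D,E,F,H} → run D
t=6: ready={D,E,F,H} → run D
t=7: ready={D,E,F,H} → run D
t=8: ready={D,E,F,H} → run D
t=9: ready={D,E,F,H} → run D
t=10: ready={D,E,F,H} → run D
t=11: ready={E,F,H} → run E
t=12: ready={E,F,H} → run E
t=13: ready={E,F,H} → run E
t=14: ready={E,F,H} → run E
t=15: ready={E,F,H} → run E
t=16: ready={E,F,H} → run E
t=17: ready={F,H} → run F
t=18: ready={F,H} → run F
t=19: ready={F,H} → run F
t=20: ready={F,H} → run F
t=21: ready={H} → run H
t=22: ready={H} → run H
t=23: ready={H} → run H
t=24: (idle)
t=25: (idle)
t=26: (idle)
t=27: (idle)
t=28: (idle)

running at tick 10 = D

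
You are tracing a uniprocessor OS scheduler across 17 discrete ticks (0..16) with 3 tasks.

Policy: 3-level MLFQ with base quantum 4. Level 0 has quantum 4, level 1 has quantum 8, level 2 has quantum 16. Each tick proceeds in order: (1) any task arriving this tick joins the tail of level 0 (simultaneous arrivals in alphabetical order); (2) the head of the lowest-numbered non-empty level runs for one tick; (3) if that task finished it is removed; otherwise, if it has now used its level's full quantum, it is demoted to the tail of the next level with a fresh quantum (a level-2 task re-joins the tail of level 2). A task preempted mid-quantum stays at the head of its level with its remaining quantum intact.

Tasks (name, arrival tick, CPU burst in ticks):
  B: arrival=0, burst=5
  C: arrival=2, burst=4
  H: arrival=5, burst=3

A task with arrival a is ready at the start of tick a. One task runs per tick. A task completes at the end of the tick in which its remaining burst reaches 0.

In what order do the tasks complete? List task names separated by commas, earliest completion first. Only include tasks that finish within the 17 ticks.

completion order = C, H, B

t=0: L0/L1/L2 = B/-/- → run B
t=1: L0/L1/L2 = B/-/- → run B
t=2: L0/L1/L2 = BC/-/- → run B
t=3: L0/L1/L2 = BC/-/- → run B
t=4: L0/L1/L2 = C/B/- → run C
t=5: L0/L1/L2 = CH/B/- → run C
t=6: L0/L1/L2 = CH/B/- → run C
t=7: L0/L1/L2 = CH/B/- → run C
t=8: L0/L1/L2 = H/B/- → run H
t=9: L0/L1/L2 = H/B/- → run H
t=10: L0/L1/L2 = H/B/- → run H
t=11: L0/L1/L2 = -/B/- → run B
t=12: (idle)
t=13: (idle)
t=14: (idle)
t=15: (idle)
t=16: (idle)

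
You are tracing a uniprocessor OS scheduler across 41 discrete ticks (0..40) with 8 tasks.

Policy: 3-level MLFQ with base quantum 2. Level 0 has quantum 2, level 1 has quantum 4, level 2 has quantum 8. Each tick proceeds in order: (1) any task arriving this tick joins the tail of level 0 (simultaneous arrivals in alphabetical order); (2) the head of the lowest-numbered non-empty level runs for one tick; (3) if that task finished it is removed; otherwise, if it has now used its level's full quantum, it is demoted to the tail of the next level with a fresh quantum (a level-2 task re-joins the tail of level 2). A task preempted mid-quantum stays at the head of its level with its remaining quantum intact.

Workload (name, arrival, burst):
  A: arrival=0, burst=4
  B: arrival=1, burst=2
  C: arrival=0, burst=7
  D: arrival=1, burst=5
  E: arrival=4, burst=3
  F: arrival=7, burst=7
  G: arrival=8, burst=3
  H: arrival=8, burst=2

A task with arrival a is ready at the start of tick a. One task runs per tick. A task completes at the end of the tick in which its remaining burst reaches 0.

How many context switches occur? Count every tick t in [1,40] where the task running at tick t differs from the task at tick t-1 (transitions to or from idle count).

context switches = 16

t=0: L0/L1/L2 = AC/-/- → run A
t=1: L0/L1/L2 = ACBD/-/- → run A
t=2: L0/L1/L2 = CBD/A/- → run C
t=3: L0/L1/L2 = CBD/A/- → run C
t=4: L0/L1/L2 = BDE/AC/- → run B
t=5: L0/L1/L2 = BDE/AC/- → run B
t=6: L0/L1/L2 = DE/AC/- → run D
t=7: L0/L1/L2 = DEF/AC/- → run D
t=8: L0/L1/L2 = EFGH/ACD/- → run E
t=9: L0/L1/L2 = EFGH/ACD/- → run E
t=10: L0/L1/L2 = FGH/ACDE/- → run F
t=11: L0/L1/L2 = FGH/ACDE/- → run F
t=12: L0/L1/L2 = GH/ACDEF/- → run G
t=13: L0/L1/L2 = GH/ACDEF/- → run G
t=14: L0/L1/L2 = H/ACDEFG/- → run H
t=15: L0/L1/L2 = H/ACDEFG/- → run H
t=16: L0/L1/L2 = -/ACDEFG/- → run A
t=17: L0/L1/L2 = -/ACDEFG/- → run A
t=18: L0/L1/L2 = -/CDEFG/- → run C
t=19: L0/L1/L2 = -/CDEFG/- → run C
t=20: L0/L1/L2 = -/CDEFG/- → run C
t=21: L0/L1/L2 = -/CDEFG/- → run C
t=22: L0/L1/L2 = -/DEFG/C → run D
t=23: L0/L1/L2 = -/DEFG/C → run D
t=24: L0/L1/L2 = -/DEFG/C → run D
t=25: L0/L1/L2 = -/EFG/C → run E
t=26: L0/L1/L2 = -/FG/C → run F
t=27: L0/L1/L2 = -/FG/C → run F
t=28: L0/L1/L2 = -/FG/C → run F
t=29: L0/L1/L2 = -/FG/C → run F
t=30: L0/L1/L2 = -/G/CF → run G
t=31: L0/L1/L2 = -/-/CF → run C
t=32: L0/L1/L2 = -/-/F → run F
t=33: (idle)
t=34: (idle)
t=35: (idle)
t=36: (idle)
t=37: (idle)
t=38: (idle)
t=39: (idle)
t=40: (idle)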